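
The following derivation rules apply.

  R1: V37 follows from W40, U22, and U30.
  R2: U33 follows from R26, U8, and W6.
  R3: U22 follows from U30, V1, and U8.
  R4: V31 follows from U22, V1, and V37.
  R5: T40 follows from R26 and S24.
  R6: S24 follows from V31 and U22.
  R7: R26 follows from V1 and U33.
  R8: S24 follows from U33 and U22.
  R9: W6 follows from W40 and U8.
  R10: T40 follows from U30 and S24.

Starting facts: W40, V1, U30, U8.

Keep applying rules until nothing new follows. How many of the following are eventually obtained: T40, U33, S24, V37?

3

From U30, V1, and U8, R3 gives U22.
From W40, U22, and U30, R1 gives V37.
U22, V1, and V37 hold, so V31 follows (R4).
V31 and U22 hold, so S24 follows (R6).
U30 and S24 hold, so T40 follows (R10).
T40: reached.
U33 would need R26, U8, and W6 (R2), but R26 is never established.
S24: reached.
V37: reached.
Reached: T40, S24, and V37 — 3 of the 4.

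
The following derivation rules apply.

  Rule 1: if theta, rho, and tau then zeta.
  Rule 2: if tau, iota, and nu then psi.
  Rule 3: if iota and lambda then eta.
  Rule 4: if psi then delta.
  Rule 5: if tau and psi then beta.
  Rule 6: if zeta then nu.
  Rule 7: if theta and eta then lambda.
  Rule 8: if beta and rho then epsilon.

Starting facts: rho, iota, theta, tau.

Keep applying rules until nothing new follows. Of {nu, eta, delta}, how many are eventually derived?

2

theta, rho, and tau hold, so zeta follows (Rule 1).
From zeta, Rule 6 gives nu.
From tau, iota, and nu, Rule 2 gives psi.
From psi, Rule 4 gives delta.
nu: reached.
eta would need iota and lambda (Rule 3), but lambda is never established.
delta: reached.
Reached: nu and delta — 2 of the 3.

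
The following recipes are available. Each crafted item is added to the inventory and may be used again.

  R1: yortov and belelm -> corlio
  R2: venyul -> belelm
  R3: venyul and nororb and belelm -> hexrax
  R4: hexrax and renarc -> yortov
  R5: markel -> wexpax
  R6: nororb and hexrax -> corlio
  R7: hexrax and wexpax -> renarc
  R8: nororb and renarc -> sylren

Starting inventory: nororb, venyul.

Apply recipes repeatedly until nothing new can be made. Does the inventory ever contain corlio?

Using R2, venyul makes belelm.
venyul and nororb and belelm -> hexrax (R3).
Using R6, nororb and hexrax make corlio.

Yes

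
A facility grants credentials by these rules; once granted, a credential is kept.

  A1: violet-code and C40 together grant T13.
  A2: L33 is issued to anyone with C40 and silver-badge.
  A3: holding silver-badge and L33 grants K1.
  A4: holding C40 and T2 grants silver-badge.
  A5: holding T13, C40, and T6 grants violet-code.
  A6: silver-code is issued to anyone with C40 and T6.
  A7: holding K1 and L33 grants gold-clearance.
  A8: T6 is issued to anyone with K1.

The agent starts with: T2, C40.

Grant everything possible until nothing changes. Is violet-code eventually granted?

violet-code would need T13, C40, and T6 (A5), but T13 is never granted.

No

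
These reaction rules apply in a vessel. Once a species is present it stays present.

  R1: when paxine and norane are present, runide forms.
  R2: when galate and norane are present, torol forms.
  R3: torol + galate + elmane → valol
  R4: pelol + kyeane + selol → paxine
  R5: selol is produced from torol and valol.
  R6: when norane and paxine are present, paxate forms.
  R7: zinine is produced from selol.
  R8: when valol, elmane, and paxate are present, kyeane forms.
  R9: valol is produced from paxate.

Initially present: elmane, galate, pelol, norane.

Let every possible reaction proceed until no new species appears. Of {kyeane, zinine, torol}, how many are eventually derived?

2

galate and norane present → torol forms (R2).
torol, galate, and elmane present → valol forms (R3).
torol and valol present → selol forms (R5).
selol present → zinine forms (R7).
kyeane would need valol, elmane, and paxate (R8), but paxate never forms.
zinine: reached.
torol: reached.
Reached: zinine and torol — 2 of the 3.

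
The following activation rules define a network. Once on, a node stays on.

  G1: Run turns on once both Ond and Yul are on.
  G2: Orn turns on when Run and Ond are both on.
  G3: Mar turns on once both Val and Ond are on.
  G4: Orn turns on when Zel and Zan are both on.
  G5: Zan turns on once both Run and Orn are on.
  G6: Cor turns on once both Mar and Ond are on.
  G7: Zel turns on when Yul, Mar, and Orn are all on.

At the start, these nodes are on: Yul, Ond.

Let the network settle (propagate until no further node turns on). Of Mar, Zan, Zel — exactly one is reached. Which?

G1: Ond and Yul on → Run on.
Run and Ond are on, so Orn turns on (G2).
G5: Run and Orn on → Zan on.
Zel would need Yul, Mar, and Orn (G7), but Mar never turns on. Mar would need Val and Ond (G3), but Val never turns on.

Zan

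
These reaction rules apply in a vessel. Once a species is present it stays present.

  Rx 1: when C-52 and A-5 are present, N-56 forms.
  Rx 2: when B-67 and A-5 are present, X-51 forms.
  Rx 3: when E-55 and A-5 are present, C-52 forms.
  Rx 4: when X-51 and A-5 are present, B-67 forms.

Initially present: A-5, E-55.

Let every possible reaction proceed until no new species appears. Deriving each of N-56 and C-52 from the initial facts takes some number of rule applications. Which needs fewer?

C-52: E-55 and A-5 present → C-52 forms (Rx 3). [1 rule application]
N-56: E-55 and A-5 present → C-52 forms (Rx 3). C-52 and A-5 present → N-56 forms (Rx 1). [2 rule applications]
C-52 needs fewer.

C-52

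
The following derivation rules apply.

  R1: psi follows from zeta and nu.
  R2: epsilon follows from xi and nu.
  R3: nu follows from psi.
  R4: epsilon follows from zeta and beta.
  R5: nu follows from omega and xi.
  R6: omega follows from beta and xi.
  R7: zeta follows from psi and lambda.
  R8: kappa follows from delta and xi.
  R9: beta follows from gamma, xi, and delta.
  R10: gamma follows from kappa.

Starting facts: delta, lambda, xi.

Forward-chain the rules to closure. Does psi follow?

No

psi would need zeta and nu (R1), but zeta is never established.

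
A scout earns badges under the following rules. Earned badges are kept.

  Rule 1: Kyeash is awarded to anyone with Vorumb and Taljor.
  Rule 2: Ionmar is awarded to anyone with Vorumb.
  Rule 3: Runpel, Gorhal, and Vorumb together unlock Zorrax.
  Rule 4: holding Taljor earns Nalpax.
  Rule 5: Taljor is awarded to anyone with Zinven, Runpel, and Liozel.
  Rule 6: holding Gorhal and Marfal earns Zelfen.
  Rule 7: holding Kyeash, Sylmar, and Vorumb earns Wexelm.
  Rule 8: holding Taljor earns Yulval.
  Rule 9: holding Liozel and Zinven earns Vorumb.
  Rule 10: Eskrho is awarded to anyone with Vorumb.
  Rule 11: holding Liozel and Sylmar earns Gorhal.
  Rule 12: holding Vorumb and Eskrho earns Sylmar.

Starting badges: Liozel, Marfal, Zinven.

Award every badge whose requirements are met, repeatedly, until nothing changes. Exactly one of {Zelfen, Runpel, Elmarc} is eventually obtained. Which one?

With Liozel and Zinven, Vorumb is earned (Rule 9).
With Vorumb, Eskrho is earned (Rule 10).
With Vorumb and Eskrho, Sylmar is earned (Rule 12).
With Liozel and Sylmar, Gorhal is earned (Rule 11).
With Gorhal and Marfal, Zelfen is earned (Rule 6).
No rule produces Elmarc, and it is not given. No rule produces Runpel, and it is not given.

Zelfen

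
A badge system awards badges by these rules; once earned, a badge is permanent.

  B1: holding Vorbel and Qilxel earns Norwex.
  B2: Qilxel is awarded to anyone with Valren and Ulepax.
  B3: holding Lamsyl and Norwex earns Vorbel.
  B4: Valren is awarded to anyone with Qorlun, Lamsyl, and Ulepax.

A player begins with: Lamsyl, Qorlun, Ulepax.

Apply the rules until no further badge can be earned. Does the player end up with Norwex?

Norwex would need Vorbel and Qilxel (B1), but Vorbel is never earned.

No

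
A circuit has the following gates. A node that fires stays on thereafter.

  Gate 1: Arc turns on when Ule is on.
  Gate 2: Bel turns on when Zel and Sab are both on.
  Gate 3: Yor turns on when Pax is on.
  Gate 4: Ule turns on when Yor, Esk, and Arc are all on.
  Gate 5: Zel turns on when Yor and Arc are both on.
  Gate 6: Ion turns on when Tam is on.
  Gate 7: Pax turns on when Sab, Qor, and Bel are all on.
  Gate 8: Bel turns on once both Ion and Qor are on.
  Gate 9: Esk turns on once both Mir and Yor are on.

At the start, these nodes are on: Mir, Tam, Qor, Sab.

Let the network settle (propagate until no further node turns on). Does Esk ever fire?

Gate 6: Tam on → Ion on.
Gate 8: Ion and Qor on → Bel on.
Gate 7: Sab, Qor, and Bel on → Pax on.
Pax is on, so Yor turns on (Gate 3).
Gate 9: Mir and Yor on → Esk on.

Yes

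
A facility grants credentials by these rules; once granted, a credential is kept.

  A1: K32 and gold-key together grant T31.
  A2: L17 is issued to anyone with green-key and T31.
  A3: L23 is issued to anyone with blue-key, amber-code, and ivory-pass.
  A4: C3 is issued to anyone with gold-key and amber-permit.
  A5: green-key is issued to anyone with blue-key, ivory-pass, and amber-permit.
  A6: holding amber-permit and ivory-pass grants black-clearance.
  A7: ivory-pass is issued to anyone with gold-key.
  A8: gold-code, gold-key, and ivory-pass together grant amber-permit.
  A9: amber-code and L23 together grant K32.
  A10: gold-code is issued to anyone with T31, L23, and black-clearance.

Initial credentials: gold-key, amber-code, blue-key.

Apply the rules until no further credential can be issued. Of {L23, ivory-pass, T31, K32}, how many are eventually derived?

4

Holding gold-key grants ivory-pass (A7).
Holding blue-key, amber-code, and ivory-pass grants L23 (A3).
Holding amber-code and L23 grants K32 (A9).
Holding K32 and gold-key grants T31 (A1).
L23: reached.
ivory-pass: reached.
T31: reached.
K32: reached.
All 4 are reached.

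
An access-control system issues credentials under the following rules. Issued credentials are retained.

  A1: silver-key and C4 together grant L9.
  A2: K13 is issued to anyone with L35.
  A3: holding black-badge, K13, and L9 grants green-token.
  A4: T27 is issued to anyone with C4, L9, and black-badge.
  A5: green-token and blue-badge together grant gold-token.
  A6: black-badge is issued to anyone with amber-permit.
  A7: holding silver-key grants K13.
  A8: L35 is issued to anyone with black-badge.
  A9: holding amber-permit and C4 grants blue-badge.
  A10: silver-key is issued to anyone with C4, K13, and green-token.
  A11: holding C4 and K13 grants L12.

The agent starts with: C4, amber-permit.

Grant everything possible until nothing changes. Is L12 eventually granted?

Yes

Holding amber-permit grants black-badge (A6).
Holding black-badge grants L35 (A8).
Holding L35 grants K13 (A2).
Holding C4 and K13 grants L12 (A11).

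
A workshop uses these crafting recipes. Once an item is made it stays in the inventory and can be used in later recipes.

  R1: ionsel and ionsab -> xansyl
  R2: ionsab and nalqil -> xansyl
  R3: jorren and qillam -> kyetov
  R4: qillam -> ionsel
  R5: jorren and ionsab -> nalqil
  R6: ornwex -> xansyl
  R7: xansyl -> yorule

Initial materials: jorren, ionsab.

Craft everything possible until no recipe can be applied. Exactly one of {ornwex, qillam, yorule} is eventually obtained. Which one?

yorule

Using R5, jorren and ionsab make nalqil.
ionsab and nalqil -> xansyl (R2).
Using R7, xansyl makes yorule.
No rule produces ornwex, and it is not given. No rule produces qillam, and it is not given.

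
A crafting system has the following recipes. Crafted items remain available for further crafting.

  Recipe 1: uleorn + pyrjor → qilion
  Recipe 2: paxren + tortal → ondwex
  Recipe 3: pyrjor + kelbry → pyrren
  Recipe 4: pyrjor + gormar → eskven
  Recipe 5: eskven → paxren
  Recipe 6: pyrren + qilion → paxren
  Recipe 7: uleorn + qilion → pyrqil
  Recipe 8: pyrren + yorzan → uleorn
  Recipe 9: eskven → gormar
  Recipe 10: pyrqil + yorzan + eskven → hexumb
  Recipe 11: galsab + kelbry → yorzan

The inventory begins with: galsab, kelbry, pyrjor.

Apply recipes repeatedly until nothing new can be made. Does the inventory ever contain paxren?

Using Recipe 11, galsab and kelbry make yorzan.
pyrjor + kelbry → pyrren (Recipe 3).
Using Recipe 8, pyrren and yorzan make uleorn.
Using Recipe 1, uleorn and pyrjor make qilion.
pyrren + qilion → paxren (Recipe 6).

Yes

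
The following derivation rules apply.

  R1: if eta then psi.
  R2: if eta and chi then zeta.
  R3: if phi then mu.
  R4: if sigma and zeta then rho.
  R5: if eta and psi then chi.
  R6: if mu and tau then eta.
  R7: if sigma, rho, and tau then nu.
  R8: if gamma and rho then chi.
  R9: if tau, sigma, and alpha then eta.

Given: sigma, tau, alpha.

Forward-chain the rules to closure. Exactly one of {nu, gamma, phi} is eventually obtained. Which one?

tau, sigma, and alpha hold, so eta follows (R9).
eta holds, so psi follows (R1).
eta and psi hold, so chi follows (R5).
eta and chi hold, so zeta follows (R2).
sigma and zeta hold, so rho follows (R4).
sigma, rho, and tau hold, so nu follows (R7).
No rule produces gamma, and it is not given. No rule produces phi, and it is not given.

nu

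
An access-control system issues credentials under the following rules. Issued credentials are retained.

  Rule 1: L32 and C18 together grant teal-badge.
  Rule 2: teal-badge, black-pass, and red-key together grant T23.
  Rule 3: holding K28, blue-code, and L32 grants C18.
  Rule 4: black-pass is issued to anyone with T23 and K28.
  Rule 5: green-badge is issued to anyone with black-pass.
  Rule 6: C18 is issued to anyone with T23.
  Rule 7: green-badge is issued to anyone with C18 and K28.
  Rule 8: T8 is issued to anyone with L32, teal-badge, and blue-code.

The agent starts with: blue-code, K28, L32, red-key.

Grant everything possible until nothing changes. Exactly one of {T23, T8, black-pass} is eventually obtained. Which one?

T8

Holding K28, blue-code, and L32 grants C18 (Rule 3).
Holding L32 and C18 grants teal-badge (Rule 1).
Holding L32, teal-badge, and blue-code grants T8 (Rule 8).
black-pass would need T23 and K28 (Rule 4), but T23 is never granted. T23 would need teal-badge, black-pass, and red-key (Rule 2), but black-pass is never granted.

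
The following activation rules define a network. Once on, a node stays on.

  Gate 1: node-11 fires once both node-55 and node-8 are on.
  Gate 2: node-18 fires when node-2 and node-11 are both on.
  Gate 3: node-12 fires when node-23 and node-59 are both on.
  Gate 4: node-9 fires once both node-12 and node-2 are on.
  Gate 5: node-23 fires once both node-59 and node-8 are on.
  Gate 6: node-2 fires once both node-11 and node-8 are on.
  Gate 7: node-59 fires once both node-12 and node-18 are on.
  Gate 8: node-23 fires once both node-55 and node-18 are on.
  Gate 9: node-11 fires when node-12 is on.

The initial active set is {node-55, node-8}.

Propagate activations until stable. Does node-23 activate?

Yes

node-55 and node-8 are on, so node-11 fires (Gate 1).
Gate 6: node-11 and node-8 on → node-2 on.
node-2 and node-11 are on, so node-18 fires (Gate 2).
node-55 and node-18 are on, so node-23 fires (Gate 8).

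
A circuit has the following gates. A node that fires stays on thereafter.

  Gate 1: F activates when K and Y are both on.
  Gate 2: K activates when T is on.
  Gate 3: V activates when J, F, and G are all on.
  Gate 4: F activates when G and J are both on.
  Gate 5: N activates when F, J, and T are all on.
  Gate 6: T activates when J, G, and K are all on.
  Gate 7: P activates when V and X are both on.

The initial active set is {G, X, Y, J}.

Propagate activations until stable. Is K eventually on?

K would need T (Gate 2), but T never turns on.

No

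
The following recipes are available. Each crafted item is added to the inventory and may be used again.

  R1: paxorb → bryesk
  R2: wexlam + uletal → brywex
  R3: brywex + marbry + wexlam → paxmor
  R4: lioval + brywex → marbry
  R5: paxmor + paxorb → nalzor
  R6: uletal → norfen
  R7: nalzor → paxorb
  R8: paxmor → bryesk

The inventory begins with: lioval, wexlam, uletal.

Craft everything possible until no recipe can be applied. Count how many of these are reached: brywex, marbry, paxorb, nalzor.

Using R2, wexlam and uletal make brywex.
lioval + brywex → marbry (R4).
brywex: reached.
marbry: reached.
paxorb would need nalzor (R7), but nalzor is never obtained.
nalzor would need paxmor and paxorb (R5), but paxorb is never obtained.
Reached: brywex and marbry — 2 of the 4.

2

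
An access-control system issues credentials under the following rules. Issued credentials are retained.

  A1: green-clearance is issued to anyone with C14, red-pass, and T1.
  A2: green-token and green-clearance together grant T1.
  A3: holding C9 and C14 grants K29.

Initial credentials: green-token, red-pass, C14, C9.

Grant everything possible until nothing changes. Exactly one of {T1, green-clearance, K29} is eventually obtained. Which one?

K29

Holding C9 and C14 grants K29 (A3).
T1 would need green-token and green-clearance (A2), but green-clearance is never granted. green-clearance would need C14, red-pass, and T1 (A1), but T1 is never granted.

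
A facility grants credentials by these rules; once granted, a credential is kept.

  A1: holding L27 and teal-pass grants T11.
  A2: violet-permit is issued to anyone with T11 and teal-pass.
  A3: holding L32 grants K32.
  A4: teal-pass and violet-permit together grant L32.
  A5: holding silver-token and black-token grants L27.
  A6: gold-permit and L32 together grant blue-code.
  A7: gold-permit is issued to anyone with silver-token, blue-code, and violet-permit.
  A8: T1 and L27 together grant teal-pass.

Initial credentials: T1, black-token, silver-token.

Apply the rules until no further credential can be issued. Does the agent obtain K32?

Holding silver-token and black-token grants L27 (A5).
Holding T1 and L27 grants teal-pass (A8).
Holding L27 and teal-pass grants T11 (A1).
Holding T11 and teal-pass grants violet-permit (A2).
Holding teal-pass and violet-permit grants L32 (A4).
Holding L32 grants K32 (A3).

Yes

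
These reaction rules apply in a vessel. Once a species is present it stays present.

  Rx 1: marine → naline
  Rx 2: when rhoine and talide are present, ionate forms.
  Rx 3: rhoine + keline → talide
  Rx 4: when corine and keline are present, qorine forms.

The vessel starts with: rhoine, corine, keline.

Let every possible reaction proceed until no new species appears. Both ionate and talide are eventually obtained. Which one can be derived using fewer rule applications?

talide

talide: rhoine and keline present → talide forms (Rx 3). [1 rule application]
ionate: rhoine and keline present → talide forms (Rx 3). rhoine and talide present → ionate forms (Rx 2). [2 rule applications]
talide needs fewer.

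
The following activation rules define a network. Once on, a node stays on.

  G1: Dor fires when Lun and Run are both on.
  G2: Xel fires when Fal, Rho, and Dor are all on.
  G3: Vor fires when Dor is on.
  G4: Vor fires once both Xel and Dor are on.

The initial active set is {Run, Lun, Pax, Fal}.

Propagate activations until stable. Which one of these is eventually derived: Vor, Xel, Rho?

Lun and Run are on, so Dor fires (G1).
G3: Dor on → Vor on.
Xel would need Fal, Rho, and Dor (G2), but Rho never turns on. No rule produces Rho, and it is not given.

Vor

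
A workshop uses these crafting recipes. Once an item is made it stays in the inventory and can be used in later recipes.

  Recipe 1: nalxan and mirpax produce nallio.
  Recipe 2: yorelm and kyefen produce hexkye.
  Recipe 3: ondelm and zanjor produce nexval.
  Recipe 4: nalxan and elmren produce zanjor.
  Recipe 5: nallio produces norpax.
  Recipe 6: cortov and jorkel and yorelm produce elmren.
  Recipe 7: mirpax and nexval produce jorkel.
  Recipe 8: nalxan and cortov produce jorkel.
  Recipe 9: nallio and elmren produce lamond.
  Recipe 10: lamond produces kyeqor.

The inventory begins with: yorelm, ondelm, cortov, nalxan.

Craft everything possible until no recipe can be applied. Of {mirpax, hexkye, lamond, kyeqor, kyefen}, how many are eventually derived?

0

No rule produces mirpax, and it is not given.
hexkye would need yorelm and kyefen (Recipe 2), but kyefen is never obtained.
lamond would need nallio and elmren (Recipe 9), but nallio is never obtained.
kyeqor would need lamond (Recipe 10), but lamond is never obtained.
No rule produces kyefen, and it is not given.
None of the 5 are reached.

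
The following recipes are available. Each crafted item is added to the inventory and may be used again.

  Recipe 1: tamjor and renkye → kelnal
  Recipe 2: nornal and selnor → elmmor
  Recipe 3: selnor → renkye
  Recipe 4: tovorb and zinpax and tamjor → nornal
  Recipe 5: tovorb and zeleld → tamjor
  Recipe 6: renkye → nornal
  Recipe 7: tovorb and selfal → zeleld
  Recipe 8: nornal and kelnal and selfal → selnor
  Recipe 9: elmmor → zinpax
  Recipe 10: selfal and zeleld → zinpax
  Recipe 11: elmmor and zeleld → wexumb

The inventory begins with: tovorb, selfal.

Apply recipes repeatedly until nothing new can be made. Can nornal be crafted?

Using Recipe 7, tovorb and selfal make zeleld.
tovorb and zeleld → tamjor (Recipe 5).
selfal and zeleld → zinpax (Recipe 10).
Using Recipe 4, tovorb, zinpax, and tamjor make nornal.

Yes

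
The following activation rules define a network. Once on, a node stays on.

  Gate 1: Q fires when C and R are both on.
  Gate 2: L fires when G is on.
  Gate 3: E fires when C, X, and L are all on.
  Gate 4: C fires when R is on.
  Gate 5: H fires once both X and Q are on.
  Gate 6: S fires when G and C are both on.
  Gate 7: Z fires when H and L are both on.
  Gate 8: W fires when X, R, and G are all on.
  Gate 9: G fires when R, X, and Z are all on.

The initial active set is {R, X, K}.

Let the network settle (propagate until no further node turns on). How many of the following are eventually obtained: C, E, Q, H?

3

Gate 4: R on → C on.
Gate 1: C and R on → Q on.
X and Q are on, so H fires (Gate 5).
C: reached.
E would need C, X, and L (Gate 3), but L never turns on.
Q: reached.
H: reached.
Reached: C, Q, and H — 3 of the 4.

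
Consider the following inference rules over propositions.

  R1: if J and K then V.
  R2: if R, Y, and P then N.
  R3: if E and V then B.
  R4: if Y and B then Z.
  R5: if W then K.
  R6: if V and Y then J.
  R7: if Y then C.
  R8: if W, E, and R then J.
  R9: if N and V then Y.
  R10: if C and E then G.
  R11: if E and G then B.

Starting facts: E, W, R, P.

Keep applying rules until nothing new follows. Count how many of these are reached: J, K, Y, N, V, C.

3

W, E, and R hold, so J follows (R8).
From W, R5 gives K.
J and K hold, so V follows (R1).
J: reached.
K: reached.
Y would need N and V (R9), but N is never established.
N would need R, Y, and P (R2), but Y is never established.
V: reached.
C would need Y (R7), but Y is never established.
Reached: J, K, and V — 3 of the 6.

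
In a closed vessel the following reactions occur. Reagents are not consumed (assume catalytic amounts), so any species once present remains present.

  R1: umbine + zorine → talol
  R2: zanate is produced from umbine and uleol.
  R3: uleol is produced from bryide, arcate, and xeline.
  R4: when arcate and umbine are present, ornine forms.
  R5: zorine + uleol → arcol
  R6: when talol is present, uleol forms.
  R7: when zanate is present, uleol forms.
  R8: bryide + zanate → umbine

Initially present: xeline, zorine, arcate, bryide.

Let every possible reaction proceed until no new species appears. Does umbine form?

No

umbine would need bryide and zanate (R8), but zanate never forms.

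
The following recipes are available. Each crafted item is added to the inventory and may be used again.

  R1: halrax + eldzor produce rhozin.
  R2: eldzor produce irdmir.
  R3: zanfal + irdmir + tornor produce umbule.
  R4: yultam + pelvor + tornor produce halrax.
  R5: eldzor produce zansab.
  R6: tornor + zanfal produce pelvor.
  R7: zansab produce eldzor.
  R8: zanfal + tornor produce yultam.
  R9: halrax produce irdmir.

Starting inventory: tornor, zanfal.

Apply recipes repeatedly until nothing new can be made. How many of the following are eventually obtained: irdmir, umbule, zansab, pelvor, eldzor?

3

Using R6, tornor and zanfal make pelvor.
zanfal + tornor → yultam (R8).
yultam + pelvor + tornor → halrax (R4).
halrax → irdmir (R9).
zanfal + irdmir + tornor → umbule (R3).
irdmir: reached.
umbule: reached.
zansab would need eldzor (R5), but eldzor is never obtained.
pelvor: reached.
eldzor would need zansab (R7), but zansab is never obtained.
Reached: irdmir, umbule, and pelvor — 3 of the 5.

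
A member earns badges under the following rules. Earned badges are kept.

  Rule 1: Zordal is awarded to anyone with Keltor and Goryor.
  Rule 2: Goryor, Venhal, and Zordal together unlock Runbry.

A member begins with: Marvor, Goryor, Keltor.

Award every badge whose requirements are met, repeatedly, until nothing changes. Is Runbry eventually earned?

No

Runbry would need Goryor, Venhal, and Zordal (Rule 2), but Venhal is never earned.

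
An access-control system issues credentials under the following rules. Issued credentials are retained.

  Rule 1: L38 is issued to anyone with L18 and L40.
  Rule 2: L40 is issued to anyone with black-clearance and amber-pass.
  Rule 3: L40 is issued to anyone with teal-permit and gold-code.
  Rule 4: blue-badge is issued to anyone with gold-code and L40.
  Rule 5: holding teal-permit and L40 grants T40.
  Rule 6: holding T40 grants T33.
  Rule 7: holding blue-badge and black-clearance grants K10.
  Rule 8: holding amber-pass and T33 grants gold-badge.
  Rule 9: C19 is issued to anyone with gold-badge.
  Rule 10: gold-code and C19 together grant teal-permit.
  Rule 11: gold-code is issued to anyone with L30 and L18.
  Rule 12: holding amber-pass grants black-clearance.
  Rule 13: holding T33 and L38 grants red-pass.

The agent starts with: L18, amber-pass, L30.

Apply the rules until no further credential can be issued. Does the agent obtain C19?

C19 would need gold-badge (Rule 9), but gold-badge is never granted.

No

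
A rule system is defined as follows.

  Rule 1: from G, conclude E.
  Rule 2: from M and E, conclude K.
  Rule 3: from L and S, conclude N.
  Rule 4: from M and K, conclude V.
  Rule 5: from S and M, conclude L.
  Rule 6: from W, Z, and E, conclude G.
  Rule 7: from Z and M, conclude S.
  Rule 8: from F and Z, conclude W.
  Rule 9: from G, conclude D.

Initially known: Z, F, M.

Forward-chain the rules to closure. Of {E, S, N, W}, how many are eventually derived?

3

F and Z hold, so W follows (Rule 8).
Z and M hold, so S follows (Rule 7).
S and M hold, so L follows (Rule 5).
L and S hold, so N follows (Rule 3).
E would need G (Rule 1), but G is never established.
S: reached.
N: reached.
W: reached.
Reached: S, N, and W — 3 of the 4.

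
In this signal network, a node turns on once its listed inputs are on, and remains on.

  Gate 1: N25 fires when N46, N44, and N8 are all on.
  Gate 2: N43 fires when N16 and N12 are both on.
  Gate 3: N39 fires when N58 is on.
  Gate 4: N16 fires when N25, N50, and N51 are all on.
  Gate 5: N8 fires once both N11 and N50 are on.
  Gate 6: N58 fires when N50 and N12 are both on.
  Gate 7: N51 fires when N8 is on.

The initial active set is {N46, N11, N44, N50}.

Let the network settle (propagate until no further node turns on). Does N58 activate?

N58 would need N50 and N12 (Gate 6), but N12 never turns on.

No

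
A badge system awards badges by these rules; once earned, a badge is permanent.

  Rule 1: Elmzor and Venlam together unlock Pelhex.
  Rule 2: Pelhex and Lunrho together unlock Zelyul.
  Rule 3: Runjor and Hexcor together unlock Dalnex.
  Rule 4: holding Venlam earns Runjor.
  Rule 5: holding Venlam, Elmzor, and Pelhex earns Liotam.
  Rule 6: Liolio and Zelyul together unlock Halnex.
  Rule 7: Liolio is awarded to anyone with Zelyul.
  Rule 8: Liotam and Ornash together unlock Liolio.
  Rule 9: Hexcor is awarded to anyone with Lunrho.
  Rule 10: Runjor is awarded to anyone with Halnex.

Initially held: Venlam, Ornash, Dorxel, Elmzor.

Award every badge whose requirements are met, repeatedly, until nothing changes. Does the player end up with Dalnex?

No

Dalnex would need Runjor and Hexcor (Rule 3), but Hexcor is never earned.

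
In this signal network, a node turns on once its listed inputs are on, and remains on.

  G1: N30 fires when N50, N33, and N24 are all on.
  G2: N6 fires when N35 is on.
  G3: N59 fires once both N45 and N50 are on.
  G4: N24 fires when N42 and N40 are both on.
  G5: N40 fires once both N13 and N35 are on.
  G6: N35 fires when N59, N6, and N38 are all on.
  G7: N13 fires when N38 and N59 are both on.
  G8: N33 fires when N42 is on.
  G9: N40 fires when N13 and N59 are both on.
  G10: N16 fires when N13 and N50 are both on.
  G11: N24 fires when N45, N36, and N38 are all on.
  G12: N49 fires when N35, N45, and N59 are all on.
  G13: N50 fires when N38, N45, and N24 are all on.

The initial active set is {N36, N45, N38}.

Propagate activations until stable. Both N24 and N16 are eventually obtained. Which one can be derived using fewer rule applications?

N24: N45, N36, and N38 are on, so N24 fires (G11). [1 rule application]
N16: G11: N45, N36, and N38 on → N24 on. N38, N45, and N24 are on, so N50 fires (G13). N45 and N50 are on, so N59 fires (G3). G7: N38 and N59 on → N13 on. N13 and N50 are on, so N16 fires (G10). [5 rule applications]
N24 needs fewer.

N24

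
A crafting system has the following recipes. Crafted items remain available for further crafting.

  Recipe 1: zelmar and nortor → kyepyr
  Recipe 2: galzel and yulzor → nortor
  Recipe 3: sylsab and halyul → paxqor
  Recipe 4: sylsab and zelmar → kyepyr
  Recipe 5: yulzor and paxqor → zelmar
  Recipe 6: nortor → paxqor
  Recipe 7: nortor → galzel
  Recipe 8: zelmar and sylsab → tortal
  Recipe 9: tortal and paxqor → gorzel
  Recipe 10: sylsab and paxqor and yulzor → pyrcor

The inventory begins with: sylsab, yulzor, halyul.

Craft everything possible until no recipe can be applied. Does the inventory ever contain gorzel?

Yes

Using Recipe 3, sylsab and halyul make paxqor.
Using Recipe 5, yulzor and paxqor make zelmar.
zelmar and sylsab → tortal (Recipe 8).
Using Recipe 9, tortal and paxqor make gorzel.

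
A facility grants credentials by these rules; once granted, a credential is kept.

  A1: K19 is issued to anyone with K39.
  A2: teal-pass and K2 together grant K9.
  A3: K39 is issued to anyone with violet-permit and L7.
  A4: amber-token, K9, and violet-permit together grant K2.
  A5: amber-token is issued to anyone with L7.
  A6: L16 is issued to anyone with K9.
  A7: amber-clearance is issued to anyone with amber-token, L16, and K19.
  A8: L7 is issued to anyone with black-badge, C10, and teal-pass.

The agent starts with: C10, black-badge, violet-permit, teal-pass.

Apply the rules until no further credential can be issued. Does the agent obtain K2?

No

K2 would need amber-token, K9, and violet-permit (A4), but K9 is never granted.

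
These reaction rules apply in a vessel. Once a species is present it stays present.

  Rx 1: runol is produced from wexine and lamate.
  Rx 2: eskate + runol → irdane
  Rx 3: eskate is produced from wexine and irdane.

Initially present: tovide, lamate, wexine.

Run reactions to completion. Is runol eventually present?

Yes

wexine and lamate present → runol forms (Rx 1).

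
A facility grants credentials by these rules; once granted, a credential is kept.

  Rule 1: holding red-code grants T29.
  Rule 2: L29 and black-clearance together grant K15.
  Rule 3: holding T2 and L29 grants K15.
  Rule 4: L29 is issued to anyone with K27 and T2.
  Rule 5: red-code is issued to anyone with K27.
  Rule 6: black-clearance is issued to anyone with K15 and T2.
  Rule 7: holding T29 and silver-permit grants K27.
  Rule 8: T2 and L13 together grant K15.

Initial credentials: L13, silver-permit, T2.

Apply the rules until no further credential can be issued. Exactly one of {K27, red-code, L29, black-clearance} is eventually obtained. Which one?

Holding T2 and L13 grants K15 (Rule 8).
Holding K15 and T2 grants black-clearance (Rule 6).
K27 would need T29 and silver-permit (Rule 7), but T29 is never granted. red-code would need K27 (Rule 5), but K27 is never granted. L29 would need K27 and T2 (Rule 4), but K27 is never granted.

black-clearance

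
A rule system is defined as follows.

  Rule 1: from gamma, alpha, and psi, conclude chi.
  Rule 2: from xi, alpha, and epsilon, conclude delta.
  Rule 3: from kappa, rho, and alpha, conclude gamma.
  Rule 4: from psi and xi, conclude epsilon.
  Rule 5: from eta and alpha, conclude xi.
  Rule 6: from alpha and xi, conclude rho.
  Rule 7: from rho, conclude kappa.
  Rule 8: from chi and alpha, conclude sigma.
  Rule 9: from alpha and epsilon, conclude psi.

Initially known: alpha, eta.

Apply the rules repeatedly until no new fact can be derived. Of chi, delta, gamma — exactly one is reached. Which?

eta and alpha hold, so xi follows (Rule 5).
From alpha and xi, Rule 6 gives rho.
rho holds, so kappa follows (Rule 7).
From kappa, rho, and alpha, Rule 3 gives gamma.
chi would need gamma, alpha, and psi (Rule 1), but psi is never established. delta would need xi, alpha, and epsilon (Rule 2), but epsilon is never established.

gamma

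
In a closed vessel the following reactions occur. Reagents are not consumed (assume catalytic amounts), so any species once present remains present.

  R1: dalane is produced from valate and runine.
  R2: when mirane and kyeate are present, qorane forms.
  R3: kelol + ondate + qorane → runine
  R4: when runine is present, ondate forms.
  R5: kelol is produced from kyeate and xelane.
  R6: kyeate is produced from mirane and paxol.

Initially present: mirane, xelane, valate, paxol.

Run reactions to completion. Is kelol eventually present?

mirane and paxol present → kyeate forms (R6).
kyeate and xelane present → kelol forms (R5).

Yes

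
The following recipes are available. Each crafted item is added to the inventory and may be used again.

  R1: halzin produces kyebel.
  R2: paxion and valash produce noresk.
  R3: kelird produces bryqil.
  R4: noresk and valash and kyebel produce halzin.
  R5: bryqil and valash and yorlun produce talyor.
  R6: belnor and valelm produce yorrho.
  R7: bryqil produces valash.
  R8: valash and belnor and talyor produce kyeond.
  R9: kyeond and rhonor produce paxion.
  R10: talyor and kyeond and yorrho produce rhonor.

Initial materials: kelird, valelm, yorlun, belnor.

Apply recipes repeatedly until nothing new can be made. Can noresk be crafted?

Yes

Using R6, belnor and valelm make yorrho.
kelird → bryqil (R3).
bryqil → valash (R7).
bryqil and valash and yorlun → talyor (R5).
Using R8, valash, belnor, and talyor make kyeond.
talyor and kyeond and yorrho → rhonor (R10).
Using R9, kyeond and rhonor make paxion.
Using R2, paxion and valash make noresk.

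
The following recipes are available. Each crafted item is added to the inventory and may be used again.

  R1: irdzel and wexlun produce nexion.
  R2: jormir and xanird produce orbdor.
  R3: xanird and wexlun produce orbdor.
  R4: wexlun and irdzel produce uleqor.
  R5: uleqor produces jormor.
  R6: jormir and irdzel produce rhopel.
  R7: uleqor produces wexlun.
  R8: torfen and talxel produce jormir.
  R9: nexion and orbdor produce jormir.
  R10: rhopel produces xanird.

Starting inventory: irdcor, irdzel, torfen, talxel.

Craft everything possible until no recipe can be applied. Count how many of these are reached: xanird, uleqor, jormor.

torfen and talxel → jormir (R8).
jormir and irdzel → rhopel (R6).
rhopel → xanird (R10).
xanird: reached.
uleqor would need wexlun and irdzel (R4), but wexlun is never obtained.
jormor would need uleqor (R5), but uleqor is never obtained.
Reached: xanird — 1 of the 3.

1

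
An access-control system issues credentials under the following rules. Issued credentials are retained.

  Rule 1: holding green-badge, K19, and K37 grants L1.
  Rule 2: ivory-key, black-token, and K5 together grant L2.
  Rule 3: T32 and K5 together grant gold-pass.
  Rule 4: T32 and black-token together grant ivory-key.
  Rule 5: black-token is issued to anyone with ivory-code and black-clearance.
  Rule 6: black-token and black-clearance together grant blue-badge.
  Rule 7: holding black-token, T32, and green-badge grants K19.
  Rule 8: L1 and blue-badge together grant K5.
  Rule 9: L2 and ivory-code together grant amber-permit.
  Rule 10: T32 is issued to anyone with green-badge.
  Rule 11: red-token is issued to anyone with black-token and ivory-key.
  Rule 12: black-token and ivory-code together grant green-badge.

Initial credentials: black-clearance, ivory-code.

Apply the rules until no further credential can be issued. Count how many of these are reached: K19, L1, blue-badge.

2

Holding ivory-code and black-clearance grants black-token (Rule 5).
Holding black-token and ivory-code grants green-badge (Rule 12).
Holding black-token and black-clearance grants blue-badge (Rule 6).
Holding green-badge grants T32 (Rule 10).
Holding black-token, T32, and green-badge grants K19 (Rule 7).
K19: reached.
L1 would need green-badge, K19, and K37 (Rule 1), but K37 is never granted.
blue-badge: reached.
Reached: K19 and blue-badge — 2 of the 3.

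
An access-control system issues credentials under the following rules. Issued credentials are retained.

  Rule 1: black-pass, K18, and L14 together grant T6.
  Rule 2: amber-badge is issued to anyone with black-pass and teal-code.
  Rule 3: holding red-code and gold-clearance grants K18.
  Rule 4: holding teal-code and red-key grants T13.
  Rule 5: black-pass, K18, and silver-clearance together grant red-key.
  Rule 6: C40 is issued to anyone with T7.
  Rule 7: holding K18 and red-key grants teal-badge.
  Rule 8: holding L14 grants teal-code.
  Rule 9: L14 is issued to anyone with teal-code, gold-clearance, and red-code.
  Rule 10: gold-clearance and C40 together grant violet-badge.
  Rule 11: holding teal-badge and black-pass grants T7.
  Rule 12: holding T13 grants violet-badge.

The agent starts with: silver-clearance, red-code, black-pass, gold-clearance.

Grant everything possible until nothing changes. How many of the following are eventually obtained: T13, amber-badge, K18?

1

Holding red-code and gold-clearance grants K18 (Rule 3).
T13 would need teal-code and red-key (Rule 4), but teal-code is never granted.
amber-badge would need black-pass and teal-code (Rule 2), but teal-code is never granted.
K18: reached.
Reached: K18 — 1 of the 3.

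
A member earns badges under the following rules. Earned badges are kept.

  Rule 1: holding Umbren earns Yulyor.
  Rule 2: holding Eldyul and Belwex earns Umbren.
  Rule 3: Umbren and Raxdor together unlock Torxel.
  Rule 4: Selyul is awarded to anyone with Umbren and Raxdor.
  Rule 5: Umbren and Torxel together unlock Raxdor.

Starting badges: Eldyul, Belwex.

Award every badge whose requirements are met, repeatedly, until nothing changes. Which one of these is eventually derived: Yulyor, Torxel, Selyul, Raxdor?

With Eldyul and Belwex, Umbren is earned (Rule 2).
With Umbren, Yulyor is earned (Rule 1).
Selyul would need Umbren and Raxdor (Rule 4), but Raxdor is never earned. Raxdor would need Umbren and Torxel (Rule 5), but Torxel is never earned. Torxel would need Umbren and Raxdor (Rule 3), but Raxdor is never earned.

Yulyor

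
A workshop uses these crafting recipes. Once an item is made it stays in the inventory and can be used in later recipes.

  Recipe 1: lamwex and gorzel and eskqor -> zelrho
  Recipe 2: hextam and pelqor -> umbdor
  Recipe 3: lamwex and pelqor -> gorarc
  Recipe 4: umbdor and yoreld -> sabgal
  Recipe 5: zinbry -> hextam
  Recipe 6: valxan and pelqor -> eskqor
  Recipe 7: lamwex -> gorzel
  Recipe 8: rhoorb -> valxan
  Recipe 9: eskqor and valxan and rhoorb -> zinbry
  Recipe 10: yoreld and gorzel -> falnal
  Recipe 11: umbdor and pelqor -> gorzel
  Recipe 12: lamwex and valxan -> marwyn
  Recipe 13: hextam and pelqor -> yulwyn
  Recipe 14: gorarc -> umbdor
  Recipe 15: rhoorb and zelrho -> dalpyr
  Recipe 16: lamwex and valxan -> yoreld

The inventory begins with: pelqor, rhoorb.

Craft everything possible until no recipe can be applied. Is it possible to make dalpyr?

dalpyr would need rhoorb and zelrho (Recipe 15), but zelrho is never obtained.

No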